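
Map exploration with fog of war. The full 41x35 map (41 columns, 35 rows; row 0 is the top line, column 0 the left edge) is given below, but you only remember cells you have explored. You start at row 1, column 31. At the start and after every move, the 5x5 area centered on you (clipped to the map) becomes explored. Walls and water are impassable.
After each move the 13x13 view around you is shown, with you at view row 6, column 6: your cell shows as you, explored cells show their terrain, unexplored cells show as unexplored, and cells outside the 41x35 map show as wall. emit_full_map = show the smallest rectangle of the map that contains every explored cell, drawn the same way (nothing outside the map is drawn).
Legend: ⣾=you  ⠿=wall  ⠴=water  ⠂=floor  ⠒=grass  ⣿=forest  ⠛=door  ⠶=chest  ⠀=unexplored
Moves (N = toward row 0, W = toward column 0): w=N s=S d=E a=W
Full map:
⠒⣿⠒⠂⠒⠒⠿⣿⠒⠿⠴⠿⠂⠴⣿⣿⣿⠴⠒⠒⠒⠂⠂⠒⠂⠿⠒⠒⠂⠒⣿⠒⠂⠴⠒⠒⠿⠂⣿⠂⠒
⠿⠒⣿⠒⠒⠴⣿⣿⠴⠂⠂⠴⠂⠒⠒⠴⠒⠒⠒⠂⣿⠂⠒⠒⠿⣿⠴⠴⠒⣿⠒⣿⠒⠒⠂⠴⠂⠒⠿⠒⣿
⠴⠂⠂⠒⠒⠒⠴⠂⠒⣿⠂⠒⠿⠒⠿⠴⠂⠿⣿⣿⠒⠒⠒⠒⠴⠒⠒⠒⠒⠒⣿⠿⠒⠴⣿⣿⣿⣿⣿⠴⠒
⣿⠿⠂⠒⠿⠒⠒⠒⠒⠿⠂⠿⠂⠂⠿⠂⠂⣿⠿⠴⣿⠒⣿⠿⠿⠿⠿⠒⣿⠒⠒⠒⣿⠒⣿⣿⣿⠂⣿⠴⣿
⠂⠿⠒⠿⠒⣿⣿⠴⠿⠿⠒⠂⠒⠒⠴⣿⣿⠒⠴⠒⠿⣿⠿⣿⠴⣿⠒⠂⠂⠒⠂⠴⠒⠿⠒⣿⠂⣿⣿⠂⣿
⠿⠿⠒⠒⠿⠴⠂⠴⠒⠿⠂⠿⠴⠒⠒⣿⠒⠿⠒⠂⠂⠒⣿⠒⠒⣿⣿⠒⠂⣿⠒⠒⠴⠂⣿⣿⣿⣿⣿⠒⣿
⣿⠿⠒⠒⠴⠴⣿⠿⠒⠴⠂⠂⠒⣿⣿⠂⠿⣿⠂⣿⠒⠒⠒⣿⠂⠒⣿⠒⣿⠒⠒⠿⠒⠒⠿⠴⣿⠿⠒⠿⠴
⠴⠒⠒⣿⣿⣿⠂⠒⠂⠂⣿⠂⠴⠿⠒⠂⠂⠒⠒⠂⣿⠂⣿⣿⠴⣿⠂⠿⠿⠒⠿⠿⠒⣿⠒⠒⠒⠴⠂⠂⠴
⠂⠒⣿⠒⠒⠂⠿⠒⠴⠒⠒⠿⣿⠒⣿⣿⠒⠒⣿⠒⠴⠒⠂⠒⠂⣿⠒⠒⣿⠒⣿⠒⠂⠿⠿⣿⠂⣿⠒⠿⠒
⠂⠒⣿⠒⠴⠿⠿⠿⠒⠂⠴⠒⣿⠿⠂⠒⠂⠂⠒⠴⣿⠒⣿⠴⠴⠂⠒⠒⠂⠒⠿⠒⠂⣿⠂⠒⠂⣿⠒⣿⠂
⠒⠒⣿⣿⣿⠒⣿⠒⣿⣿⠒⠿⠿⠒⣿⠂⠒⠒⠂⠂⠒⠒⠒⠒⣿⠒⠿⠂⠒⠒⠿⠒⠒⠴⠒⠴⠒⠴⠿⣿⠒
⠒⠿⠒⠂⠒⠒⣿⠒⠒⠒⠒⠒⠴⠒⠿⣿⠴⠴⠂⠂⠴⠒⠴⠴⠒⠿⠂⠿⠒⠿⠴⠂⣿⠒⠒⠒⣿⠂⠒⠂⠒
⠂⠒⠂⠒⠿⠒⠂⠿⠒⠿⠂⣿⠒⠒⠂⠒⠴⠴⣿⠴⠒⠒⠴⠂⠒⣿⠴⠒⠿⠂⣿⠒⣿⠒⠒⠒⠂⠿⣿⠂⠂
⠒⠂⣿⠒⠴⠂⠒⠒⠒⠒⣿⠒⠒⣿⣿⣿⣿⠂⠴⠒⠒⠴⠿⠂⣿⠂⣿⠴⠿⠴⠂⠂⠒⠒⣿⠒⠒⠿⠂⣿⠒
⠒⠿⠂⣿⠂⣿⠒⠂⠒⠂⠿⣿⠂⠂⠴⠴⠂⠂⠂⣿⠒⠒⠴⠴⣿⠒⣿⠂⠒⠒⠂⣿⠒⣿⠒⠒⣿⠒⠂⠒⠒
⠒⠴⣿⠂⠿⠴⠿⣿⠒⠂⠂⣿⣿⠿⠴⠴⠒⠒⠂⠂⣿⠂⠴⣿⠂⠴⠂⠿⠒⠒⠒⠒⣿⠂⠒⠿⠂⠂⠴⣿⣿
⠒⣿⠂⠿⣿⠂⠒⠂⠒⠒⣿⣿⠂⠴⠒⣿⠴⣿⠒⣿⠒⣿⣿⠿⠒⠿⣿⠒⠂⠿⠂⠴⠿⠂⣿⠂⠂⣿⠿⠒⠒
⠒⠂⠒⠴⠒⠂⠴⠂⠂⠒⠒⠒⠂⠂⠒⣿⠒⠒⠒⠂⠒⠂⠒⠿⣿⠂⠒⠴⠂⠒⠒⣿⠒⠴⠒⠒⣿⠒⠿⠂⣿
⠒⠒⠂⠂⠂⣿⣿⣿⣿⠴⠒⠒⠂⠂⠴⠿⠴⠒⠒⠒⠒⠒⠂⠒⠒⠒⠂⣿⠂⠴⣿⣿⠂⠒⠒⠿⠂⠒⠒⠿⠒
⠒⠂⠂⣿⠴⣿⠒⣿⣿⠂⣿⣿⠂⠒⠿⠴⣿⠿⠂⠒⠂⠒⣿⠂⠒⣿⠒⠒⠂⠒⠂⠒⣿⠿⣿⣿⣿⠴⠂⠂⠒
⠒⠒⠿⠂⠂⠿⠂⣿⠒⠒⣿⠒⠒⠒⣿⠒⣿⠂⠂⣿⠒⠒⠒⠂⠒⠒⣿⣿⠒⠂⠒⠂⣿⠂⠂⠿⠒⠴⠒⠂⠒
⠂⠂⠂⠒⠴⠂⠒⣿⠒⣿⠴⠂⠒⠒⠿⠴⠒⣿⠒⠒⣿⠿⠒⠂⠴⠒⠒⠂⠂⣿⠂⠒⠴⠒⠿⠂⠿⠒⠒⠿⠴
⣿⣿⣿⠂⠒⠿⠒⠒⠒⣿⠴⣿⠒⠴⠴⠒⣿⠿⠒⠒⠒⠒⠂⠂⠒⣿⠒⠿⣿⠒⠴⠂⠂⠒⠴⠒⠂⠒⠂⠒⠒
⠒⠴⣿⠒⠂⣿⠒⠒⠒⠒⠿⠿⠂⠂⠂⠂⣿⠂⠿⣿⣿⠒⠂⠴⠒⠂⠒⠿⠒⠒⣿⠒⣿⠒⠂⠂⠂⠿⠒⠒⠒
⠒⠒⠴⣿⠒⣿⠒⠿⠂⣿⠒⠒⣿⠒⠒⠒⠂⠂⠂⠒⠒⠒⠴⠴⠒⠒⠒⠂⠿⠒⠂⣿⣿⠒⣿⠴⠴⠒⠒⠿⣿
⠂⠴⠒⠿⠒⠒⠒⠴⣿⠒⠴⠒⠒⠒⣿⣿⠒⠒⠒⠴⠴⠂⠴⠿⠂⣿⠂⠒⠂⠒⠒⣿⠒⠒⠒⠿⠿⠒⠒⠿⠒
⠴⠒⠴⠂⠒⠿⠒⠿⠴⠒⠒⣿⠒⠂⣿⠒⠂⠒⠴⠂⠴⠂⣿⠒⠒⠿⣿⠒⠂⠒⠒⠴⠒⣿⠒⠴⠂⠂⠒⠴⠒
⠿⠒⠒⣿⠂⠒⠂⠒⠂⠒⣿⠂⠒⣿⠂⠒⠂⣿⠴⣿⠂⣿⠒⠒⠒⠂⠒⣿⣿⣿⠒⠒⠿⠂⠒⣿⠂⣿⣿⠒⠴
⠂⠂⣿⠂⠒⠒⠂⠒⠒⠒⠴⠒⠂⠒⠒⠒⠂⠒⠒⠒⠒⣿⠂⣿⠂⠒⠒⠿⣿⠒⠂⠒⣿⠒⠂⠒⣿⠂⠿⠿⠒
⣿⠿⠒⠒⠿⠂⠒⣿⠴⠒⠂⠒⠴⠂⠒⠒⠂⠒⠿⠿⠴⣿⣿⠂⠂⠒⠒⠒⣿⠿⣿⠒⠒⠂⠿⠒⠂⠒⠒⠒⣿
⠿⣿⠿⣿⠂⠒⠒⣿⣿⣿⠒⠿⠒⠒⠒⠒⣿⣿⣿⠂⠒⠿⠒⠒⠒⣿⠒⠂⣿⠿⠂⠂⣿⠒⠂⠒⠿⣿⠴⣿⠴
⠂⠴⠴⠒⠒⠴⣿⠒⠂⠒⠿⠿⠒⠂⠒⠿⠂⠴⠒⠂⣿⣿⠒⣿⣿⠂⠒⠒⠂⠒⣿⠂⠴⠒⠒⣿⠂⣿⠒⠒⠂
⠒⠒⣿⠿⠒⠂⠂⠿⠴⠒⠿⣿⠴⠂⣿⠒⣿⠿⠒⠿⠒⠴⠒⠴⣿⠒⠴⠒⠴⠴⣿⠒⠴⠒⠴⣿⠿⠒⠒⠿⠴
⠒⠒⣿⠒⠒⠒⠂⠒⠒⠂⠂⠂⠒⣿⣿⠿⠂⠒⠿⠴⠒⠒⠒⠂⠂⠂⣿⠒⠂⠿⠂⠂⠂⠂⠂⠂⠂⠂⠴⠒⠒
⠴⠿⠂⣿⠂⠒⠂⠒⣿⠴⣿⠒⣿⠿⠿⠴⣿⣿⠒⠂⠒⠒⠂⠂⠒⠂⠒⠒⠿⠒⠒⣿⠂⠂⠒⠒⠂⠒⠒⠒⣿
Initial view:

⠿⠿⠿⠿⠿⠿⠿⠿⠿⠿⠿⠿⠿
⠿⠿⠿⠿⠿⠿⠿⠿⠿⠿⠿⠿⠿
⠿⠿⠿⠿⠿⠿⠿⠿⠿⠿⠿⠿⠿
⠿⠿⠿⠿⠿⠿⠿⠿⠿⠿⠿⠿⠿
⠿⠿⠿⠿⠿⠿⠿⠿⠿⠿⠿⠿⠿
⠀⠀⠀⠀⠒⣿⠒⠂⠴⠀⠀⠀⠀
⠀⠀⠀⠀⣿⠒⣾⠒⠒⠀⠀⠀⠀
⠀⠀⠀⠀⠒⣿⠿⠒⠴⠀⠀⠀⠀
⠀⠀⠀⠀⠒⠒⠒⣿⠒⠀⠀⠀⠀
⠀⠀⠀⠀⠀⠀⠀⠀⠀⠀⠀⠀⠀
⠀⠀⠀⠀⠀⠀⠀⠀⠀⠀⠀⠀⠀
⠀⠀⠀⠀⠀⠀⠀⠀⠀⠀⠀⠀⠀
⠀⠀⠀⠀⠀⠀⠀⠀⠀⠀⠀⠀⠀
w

⠿⠿⠿⠿⠿⠿⠿⠿⠿⠿⠿⠿⠿
⠿⠿⠿⠿⠿⠿⠿⠿⠿⠿⠿⠿⠿
⠿⠿⠿⠿⠿⠿⠿⠿⠿⠿⠿⠿⠿
⠿⠿⠿⠿⠿⠿⠿⠿⠿⠿⠿⠿⠿
⠿⠿⠿⠿⠿⠿⠿⠿⠿⠿⠿⠿⠿
⠿⠿⠿⠿⠿⠿⠿⠿⠿⠿⠿⠿⠿
⠀⠀⠀⠀⠒⣿⣾⠂⠴⠀⠀⠀⠀
⠀⠀⠀⠀⣿⠒⣿⠒⠒⠀⠀⠀⠀
⠀⠀⠀⠀⠒⣿⠿⠒⠴⠀⠀⠀⠀
⠀⠀⠀⠀⠒⠒⠒⣿⠒⠀⠀⠀⠀
⠀⠀⠀⠀⠀⠀⠀⠀⠀⠀⠀⠀⠀
⠀⠀⠀⠀⠀⠀⠀⠀⠀⠀⠀⠀⠀
⠀⠀⠀⠀⠀⠀⠀⠀⠀⠀⠀⠀⠀

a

⠿⠿⠿⠿⠿⠿⠿⠿⠿⠿⠿⠿⠿
⠿⠿⠿⠿⠿⠿⠿⠿⠿⠿⠿⠿⠿
⠿⠿⠿⠿⠿⠿⠿⠿⠿⠿⠿⠿⠿
⠿⠿⠿⠿⠿⠿⠿⠿⠿⠿⠿⠿⠿
⠿⠿⠿⠿⠿⠿⠿⠿⠿⠿⠿⠿⠿
⠿⠿⠿⠿⠿⠿⠿⠿⠿⠿⠿⠿⠿
⠀⠀⠀⠀⠂⠒⣾⠒⠂⠴⠀⠀⠀
⠀⠀⠀⠀⠒⣿⠒⣿⠒⠒⠀⠀⠀
⠀⠀⠀⠀⠒⠒⣿⠿⠒⠴⠀⠀⠀
⠀⠀⠀⠀⠀⠒⠒⠒⣿⠒⠀⠀⠀
⠀⠀⠀⠀⠀⠀⠀⠀⠀⠀⠀⠀⠀
⠀⠀⠀⠀⠀⠀⠀⠀⠀⠀⠀⠀⠀
⠀⠀⠀⠀⠀⠀⠀⠀⠀⠀⠀⠀⠀

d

⠿⠿⠿⠿⠿⠿⠿⠿⠿⠿⠿⠿⠿
⠿⠿⠿⠿⠿⠿⠿⠿⠿⠿⠿⠿⠿
⠿⠿⠿⠿⠿⠿⠿⠿⠿⠿⠿⠿⠿
⠿⠿⠿⠿⠿⠿⠿⠿⠿⠿⠿⠿⠿
⠿⠿⠿⠿⠿⠿⠿⠿⠿⠿⠿⠿⠿
⠿⠿⠿⠿⠿⠿⠿⠿⠿⠿⠿⠿⠿
⠀⠀⠀⠂⠒⣿⣾⠂⠴⠀⠀⠀⠀
⠀⠀⠀⠒⣿⠒⣿⠒⠒⠀⠀⠀⠀
⠀⠀⠀⠒⠒⣿⠿⠒⠴⠀⠀⠀⠀
⠀⠀⠀⠀⠒⠒⠒⣿⠒⠀⠀⠀⠀
⠀⠀⠀⠀⠀⠀⠀⠀⠀⠀⠀⠀⠀
⠀⠀⠀⠀⠀⠀⠀⠀⠀⠀⠀⠀⠀
⠀⠀⠀⠀⠀⠀⠀⠀⠀⠀⠀⠀⠀

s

⠿⠿⠿⠿⠿⠿⠿⠿⠿⠿⠿⠿⠿
⠿⠿⠿⠿⠿⠿⠿⠿⠿⠿⠿⠿⠿
⠿⠿⠿⠿⠿⠿⠿⠿⠿⠿⠿⠿⠿
⠿⠿⠿⠿⠿⠿⠿⠿⠿⠿⠿⠿⠿
⠿⠿⠿⠿⠿⠿⠿⠿⠿⠿⠿⠿⠿
⠀⠀⠀⠂⠒⣿⠒⠂⠴⠀⠀⠀⠀
⠀⠀⠀⠒⣿⠒⣾⠒⠒⠀⠀⠀⠀
⠀⠀⠀⠒⠒⣿⠿⠒⠴⠀⠀⠀⠀
⠀⠀⠀⠀⠒⠒⠒⣿⠒⠀⠀⠀⠀
⠀⠀⠀⠀⠀⠀⠀⠀⠀⠀⠀⠀⠀
⠀⠀⠀⠀⠀⠀⠀⠀⠀⠀⠀⠀⠀
⠀⠀⠀⠀⠀⠀⠀⠀⠀⠀⠀⠀⠀
⠀⠀⠀⠀⠀⠀⠀⠀⠀⠀⠀⠀⠀

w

⠿⠿⠿⠿⠿⠿⠿⠿⠿⠿⠿⠿⠿
⠿⠿⠿⠿⠿⠿⠿⠿⠿⠿⠿⠿⠿
⠿⠿⠿⠿⠿⠿⠿⠿⠿⠿⠿⠿⠿
⠿⠿⠿⠿⠿⠿⠿⠿⠿⠿⠿⠿⠿
⠿⠿⠿⠿⠿⠿⠿⠿⠿⠿⠿⠿⠿
⠿⠿⠿⠿⠿⠿⠿⠿⠿⠿⠿⠿⠿
⠀⠀⠀⠂⠒⣿⣾⠂⠴⠀⠀⠀⠀
⠀⠀⠀⠒⣿⠒⣿⠒⠒⠀⠀⠀⠀
⠀⠀⠀⠒⠒⣿⠿⠒⠴⠀⠀⠀⠀
⠀⠀⠀⠀⠒⠒⠒⣿⠒⠀⠀⠀⠀
⠀⠀⠀⠀⠀⠀⠀⠀⠀⠀⠀⠀⠀
⠀⠀⠀⠀⠀⠀⠀⠀⠀⠀⠀⠀⠀
⠀⠀⠀⠀⠀⠀⠀⠀⠀⠀⠀⠀⠀

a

⠿⠿⠿⠿⠿⠿⠿⠿⠿⠿⠿⠿⠿
⠿⠿⠿⠿⠿⠿⠿⠿⠿⠿⠿⠿⠿
⠿⠿⠿⠿⠿⠿⠿⠿⠿⠿⠿⠿⠿
⠿⠿⠿⠿⠿⠿⠿⠿⠿⠿⠿⠿⠿
⠿⠿⠿⠿⠿⠿⠿⠿⠿⠿⠿⠿⠿
⠿⠿⠿⠿⠿⠿⠿⠿⠿⠿⠿⠿⠿
⠀⠀⠀⠀⠂⠒⣾⠒⠂⠴⠀⠀⠀
⠀⠀⠀⠀⠒⣿⠒⣿⠒⠒⠀⠀⠀
⠀⠀⠀⠀⠒⠒⣿⠿⠒⠴⠀⠀⠀
⠀⠀⠀⠀⠀⠒⠒⠒⣿⠒⠀⠀⠀
⠀⠀⠀⠀⠀⠀⠀⠀⠀⠀⠀⠀⠀
⠀⠀⠀⠀⠀⠀⠀⠀⠀⠀⠀⠀⠀
⠀⠀⠀⠀⠀⠀⠀⠀⠀⠀⠀⠀⠀


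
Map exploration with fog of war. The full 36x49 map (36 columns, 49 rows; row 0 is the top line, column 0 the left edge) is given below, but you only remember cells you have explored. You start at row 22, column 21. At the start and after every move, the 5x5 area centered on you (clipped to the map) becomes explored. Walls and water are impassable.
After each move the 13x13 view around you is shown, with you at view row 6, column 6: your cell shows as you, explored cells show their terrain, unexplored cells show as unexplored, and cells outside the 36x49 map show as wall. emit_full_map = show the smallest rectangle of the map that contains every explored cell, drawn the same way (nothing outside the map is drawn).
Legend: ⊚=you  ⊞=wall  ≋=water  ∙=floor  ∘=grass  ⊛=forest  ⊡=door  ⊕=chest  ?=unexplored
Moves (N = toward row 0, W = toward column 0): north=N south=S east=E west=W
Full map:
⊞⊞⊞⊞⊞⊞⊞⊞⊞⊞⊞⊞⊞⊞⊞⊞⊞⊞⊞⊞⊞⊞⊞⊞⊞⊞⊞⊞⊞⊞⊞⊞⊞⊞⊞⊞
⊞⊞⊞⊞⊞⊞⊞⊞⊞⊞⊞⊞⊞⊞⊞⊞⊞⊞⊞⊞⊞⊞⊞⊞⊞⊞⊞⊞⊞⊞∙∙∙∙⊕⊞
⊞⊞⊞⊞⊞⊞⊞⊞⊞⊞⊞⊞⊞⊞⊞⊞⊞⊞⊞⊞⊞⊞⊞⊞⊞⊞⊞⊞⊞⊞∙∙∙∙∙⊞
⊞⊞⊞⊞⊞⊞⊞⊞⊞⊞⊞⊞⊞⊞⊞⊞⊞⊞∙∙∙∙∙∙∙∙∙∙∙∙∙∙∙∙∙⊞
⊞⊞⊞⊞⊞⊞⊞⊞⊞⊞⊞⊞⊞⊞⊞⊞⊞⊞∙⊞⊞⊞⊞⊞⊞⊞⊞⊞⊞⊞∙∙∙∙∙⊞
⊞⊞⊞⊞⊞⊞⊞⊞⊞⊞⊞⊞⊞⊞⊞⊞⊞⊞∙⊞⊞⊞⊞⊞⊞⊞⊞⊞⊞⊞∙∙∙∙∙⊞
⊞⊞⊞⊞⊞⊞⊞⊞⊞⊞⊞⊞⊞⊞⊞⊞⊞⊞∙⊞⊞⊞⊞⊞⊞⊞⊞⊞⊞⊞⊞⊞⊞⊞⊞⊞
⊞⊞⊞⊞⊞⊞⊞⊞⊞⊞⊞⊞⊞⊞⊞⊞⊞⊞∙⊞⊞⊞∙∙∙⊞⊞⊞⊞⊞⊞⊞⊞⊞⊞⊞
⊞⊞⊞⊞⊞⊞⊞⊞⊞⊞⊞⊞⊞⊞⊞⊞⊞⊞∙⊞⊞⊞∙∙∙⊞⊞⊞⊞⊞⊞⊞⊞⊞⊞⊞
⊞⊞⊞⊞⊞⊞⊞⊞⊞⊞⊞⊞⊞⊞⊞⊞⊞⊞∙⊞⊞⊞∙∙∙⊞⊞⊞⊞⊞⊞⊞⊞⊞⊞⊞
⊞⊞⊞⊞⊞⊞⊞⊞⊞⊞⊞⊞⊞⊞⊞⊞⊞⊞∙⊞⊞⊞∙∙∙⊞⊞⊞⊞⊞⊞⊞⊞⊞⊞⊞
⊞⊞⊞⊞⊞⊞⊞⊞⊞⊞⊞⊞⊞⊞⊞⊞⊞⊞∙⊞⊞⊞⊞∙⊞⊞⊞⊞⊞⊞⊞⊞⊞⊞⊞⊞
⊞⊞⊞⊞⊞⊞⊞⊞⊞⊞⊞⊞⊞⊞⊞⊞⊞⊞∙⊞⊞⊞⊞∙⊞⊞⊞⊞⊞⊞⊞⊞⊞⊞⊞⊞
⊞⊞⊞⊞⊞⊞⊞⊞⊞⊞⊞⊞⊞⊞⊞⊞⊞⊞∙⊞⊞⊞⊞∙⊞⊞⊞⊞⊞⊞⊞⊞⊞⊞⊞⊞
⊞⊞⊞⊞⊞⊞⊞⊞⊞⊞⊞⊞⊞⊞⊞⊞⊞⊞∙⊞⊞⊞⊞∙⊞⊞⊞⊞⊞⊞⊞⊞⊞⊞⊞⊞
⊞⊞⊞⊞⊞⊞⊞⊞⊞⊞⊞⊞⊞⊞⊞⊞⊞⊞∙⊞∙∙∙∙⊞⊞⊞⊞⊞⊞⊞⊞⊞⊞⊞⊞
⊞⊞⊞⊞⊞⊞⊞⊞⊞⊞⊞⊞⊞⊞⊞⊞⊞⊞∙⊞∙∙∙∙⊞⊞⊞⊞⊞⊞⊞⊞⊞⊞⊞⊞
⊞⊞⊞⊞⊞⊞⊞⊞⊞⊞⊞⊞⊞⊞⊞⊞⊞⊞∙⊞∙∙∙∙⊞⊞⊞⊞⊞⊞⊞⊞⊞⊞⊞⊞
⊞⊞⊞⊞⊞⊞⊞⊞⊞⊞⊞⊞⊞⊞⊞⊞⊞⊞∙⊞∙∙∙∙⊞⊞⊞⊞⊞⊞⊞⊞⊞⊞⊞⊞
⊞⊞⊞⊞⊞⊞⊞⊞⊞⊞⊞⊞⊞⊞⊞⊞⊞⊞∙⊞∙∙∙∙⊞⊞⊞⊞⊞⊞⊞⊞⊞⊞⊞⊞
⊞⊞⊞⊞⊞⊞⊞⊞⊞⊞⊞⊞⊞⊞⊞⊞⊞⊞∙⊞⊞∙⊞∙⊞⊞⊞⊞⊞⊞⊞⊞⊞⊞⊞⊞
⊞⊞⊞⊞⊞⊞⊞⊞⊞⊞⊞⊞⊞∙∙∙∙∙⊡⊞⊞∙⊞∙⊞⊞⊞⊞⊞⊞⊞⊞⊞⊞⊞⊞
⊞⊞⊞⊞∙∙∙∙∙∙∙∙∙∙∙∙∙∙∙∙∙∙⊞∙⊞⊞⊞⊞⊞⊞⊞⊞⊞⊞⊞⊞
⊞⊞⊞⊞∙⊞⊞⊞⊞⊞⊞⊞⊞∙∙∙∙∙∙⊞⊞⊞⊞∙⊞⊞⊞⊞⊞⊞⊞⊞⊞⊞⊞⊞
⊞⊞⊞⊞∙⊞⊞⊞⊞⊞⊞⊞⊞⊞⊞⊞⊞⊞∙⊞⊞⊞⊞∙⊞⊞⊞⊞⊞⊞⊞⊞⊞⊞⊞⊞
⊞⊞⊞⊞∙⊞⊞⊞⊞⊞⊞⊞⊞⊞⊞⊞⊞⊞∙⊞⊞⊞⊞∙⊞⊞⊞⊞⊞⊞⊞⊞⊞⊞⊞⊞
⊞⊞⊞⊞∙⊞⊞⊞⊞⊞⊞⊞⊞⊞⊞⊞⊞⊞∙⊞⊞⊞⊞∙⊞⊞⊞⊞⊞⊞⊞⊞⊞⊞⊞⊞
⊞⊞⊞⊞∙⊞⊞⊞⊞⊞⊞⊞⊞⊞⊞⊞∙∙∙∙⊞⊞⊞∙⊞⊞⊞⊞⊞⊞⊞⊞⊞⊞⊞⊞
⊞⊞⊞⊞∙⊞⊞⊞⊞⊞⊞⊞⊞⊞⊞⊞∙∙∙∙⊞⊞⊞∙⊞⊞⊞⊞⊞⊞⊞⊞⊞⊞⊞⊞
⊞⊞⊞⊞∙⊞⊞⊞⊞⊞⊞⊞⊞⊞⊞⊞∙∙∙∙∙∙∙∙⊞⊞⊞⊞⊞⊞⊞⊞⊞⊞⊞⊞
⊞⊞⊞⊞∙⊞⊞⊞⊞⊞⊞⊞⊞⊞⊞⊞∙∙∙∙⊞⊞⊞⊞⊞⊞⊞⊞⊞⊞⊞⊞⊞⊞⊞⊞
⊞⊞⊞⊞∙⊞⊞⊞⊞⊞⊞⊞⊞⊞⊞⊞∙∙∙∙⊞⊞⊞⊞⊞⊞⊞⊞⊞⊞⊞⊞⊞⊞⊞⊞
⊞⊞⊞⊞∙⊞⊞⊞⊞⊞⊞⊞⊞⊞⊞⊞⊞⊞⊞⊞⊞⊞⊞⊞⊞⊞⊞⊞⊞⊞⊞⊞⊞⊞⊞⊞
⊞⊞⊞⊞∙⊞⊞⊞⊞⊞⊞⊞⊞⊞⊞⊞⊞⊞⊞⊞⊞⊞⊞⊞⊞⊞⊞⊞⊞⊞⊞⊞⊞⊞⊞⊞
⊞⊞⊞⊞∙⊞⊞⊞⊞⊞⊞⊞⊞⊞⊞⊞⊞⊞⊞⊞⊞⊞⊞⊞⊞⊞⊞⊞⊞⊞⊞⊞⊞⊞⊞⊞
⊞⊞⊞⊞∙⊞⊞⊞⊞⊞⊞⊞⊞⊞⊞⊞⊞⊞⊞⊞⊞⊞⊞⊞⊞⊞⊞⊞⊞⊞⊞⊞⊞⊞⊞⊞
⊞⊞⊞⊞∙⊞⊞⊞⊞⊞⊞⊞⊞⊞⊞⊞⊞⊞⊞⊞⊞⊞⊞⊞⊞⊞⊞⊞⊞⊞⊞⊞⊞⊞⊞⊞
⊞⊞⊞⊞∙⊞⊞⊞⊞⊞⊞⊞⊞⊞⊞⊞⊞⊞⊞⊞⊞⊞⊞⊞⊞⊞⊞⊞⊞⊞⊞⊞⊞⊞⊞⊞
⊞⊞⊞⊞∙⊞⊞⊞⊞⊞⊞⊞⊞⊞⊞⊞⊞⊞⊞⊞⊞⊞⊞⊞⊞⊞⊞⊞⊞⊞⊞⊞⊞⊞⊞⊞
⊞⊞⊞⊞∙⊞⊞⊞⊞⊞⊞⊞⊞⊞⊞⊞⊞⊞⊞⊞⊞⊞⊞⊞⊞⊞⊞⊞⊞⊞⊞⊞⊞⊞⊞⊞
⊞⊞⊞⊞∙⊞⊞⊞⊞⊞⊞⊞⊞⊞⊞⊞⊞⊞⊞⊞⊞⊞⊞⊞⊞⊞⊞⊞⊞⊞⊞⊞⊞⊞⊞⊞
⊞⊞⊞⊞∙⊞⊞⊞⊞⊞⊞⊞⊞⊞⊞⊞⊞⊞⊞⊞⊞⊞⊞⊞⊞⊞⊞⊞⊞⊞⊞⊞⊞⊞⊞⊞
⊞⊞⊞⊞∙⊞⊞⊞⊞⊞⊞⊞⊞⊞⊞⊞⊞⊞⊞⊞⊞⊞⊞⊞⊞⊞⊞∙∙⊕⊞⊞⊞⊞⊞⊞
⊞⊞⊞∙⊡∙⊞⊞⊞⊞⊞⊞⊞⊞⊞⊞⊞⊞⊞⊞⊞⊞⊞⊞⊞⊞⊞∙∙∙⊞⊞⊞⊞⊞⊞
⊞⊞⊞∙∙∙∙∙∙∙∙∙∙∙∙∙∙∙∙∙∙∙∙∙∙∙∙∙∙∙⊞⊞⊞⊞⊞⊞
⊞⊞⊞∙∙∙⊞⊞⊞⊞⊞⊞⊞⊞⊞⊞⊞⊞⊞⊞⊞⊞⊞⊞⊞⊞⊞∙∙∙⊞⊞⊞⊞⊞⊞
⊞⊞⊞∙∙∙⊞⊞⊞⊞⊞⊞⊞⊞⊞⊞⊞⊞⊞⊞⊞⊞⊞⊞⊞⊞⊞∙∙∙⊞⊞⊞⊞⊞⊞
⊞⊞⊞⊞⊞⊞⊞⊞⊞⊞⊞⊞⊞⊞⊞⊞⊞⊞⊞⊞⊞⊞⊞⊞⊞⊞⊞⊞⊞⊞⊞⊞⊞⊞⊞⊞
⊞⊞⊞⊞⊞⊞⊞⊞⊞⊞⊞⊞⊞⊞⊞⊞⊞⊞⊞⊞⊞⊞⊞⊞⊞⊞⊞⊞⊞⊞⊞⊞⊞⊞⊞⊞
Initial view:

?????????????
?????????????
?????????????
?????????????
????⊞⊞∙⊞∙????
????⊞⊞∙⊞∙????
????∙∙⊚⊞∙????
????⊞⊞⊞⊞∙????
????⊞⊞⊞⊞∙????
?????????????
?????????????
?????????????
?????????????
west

?????????????
?????????????
?????????????
?????????????
????∙⊞⊞∙⊞∙???
????⊡⊞⊞∙⊞∙???
????∙∙⊚∙⊞∙???
????∙⊞⊞⊞⊞∙???
????∙⊞⊞⊞⊞∙???
?????????????
?????????????
?????????????
?????????????

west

?????????????
?????????????
?????????????
?????????????
????⊞∙⊞⊞∙⊞∙??
????∙⊡⊞⊞∙⊞∙??
????∙∙⊚∙∙⊞∙??
????∙∙⊞⊞⊞⊞∙??
????⊞∙⊞⊞⊞⊞∙??
?????????????
?????????????
?????????????
?????????????

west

?????????????
?????????????
?????????????
?????????????
????⊞⊞∙⊞⊞∙⊞∙?
????∙∙⊡⊞⊞∙⊞∙?
????∙∙⊚∙∙∙⊞∙?
????∙∙∙⊞⊞⊞⊞∙?
????⊞⊞∙⊞⊞⊞⊞∙?
?????????????
?????????????
?????????????
?????????????

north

?????????????
?????????????
?????????????
?????????????
????⊞⊞∙⊞∙????
????⊞⊞∙⊞⊞∙⊞∙?
????∙∙⊚⊞⊞∙⊞∙?
????∙∙∙∙∙∙⊞∙?
????∙∙∙⊞⊞⊞⊞∙?
????⊞⊞∙⊞⊞⊞⊞∙?
?????????????
?????????????
?????????????

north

?????????????
?????????????
?????????????
?????????????
????⊞⊞∙⊞∙????
????⊞⊞∙⊞∙????
????⊞⊞⊚⊞⊞∙⊞∙?
????∙∙⊡⊞⊞∙⊞∙?
????∙∙∙∙∙∙⊞∙?
????∙∙∙⊞⊞⊞⊞∙?
????⊞⊞∙⊞⊞⊞⊞∙?
?????????????
?????????????

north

?????????????
?????????????
?????????????
?????????????
????⊞⊞∙⊞∙????
????⊞⊞∙⊞∙????
????⊞⊞⊚⊞∙????
????⊞⊞∙⊞⊞∙⊞∙?
????∙∙⊡⊞⊞∙⊞∙?
????∙∙∙∙∙∙⊞∙?
????∙∙∙⊞⊞⊞⊞∙?
????⊞⊞∙⊞⊞⊞⊞∙?
?????????????

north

?????????????
?????????????
?????????????
?????????????
????⊞⊞∙⊞∙????
????⊞⊞∙⊞∙????
????⊞⊞⊚⊞∙????
????⊞⊞∙⊞∙????
????⊞⊞∙⊞⊞∙⊞∙?
????∙∙⊡⊞⊞∙⊞∙?
????∙∙∙∙∙∙⊞∙?
????∙∙∙⊞⊞⊞⊞∙?
????⊞⊞∙⊞⊞⊞⊞∙?

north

?????????????
?????????????
?????????????
?????????????
????⊞⊞∙⊞∙????
????⊞⊞∙⊞∙????
????⊞⊞⊚⊞∙????
????⊞⊞∙⊞∙????
????⊞⊞∙⊞∙????
????⊞⊞∙⊞⊞∙⊞∙?
????∙∙⊡⊞⊞∙⊞∙?
????∙∙∙∙∙∙⊞∙?
????∙∙∙⊞⊞⊞⊞∙?

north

?????????????
?????????????
?????????????
?????????????
????⊞⊞∙⊞⊞????
????⊞⊞∙⊞∙????
????⊞⊞⊚⊞∙????
????⊞⊞∙⊞∙????
????⊞⊞∙⊞∙????
????⊞⊞∙⊞∙????
????⊞⊞∙⊞⊞∙⊞∙?
????∙∙⊡⊞⊞∙⊞∙?
????∙∙∙∙∙∙⊞∙?

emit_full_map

⊞⊞∙⊞⊞???
⊞⊞∙⊞∙???
⊞⊞⊚⊞∙???
⊞⊞∙⊞∙???
⊞⊞∙⊞∙???
⊞⊞∙⊞∙???
⊞⊞∙⊞⊞∙⊞∙
∙∙⊡⊞⊞∙⊞∙
∙∙∙∙∙∙⊞∙
∙∙∙⊞⊞⊞⊞∙
⊞⊞∙⊞⊞⊞⊞∙

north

?????????????
?????????????
?????????????
?????????????
????⊞⊞∙⊞⊞????
????⊞⊞∙⊞⊞????
????⊞⊞⊚⊞∙????
????⊞⊞∙⊞∙????
????⊞⊞∙⊞∙????
????⊞⊞∙⊞∙????
????⊞⊞∙⊞∙????
????⊞⊞∙⊞⊞∙⊞∙?
????∙∙⊡⊞⊞∙⊞∙?

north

?????????????
?????????????
?????????????
?????????????
????⊞⊞∙⊞⊞????
????⊞⊞∙⊞⊞????
????⊞⊞⊚⊞⊞????
????⊞⊞∙⊞∙????
????⊞⊞∙⊞∙????
????⊞⊞∙⊞∙????
????⊞⊞∙⊞∙????
????⊞⊞∙⊞∙????
????⊞⊞∙⊞⊞∙⊞∙?

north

?????????????
?????????????
?????????????
?????????????
????⊞⊞∙⊞⊞????
????⊞⊞∙⊞⊞????
????⊞⊞⊚⊞⊞????
????⊞⊞∙⊞⊞????
????⊞⊞∙⊞∙????
????⊞⊞∙⊞∙????
????⊞⊞∙⊞∙????
????⊞⊞∙⊞∙????
????⊞⊞∙⊞∙????

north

?????????????
?????????????
?????????????
?????????????
????⊞⊞∙⊞⊞????
????⊞⊞∙⊞⊞????
????⊞⊞⊚⊞⊞????
????⊞⊞∙⊞⊞????
????⊞⊞∙⊞⊞????
????⊞⊞∙⊞∙????
????⊞⊞∙⊞∙????
????⊞⊞∙⊞∙????
????⊞⊞∙⊞∙????

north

?????????????
?????????????
?????????????
?????????????
????⊞⊞∙⊞⊞????
????⊞⊞∙⊞⊞????
????⊞⊞⊚⊞⊞????
????⊞⊞∙⊞⊞????
????⊞⊞∙⊞⊞????
????⊞⊞∙⊞⊞????
????⊞⊞∙⊞∙????
????⊞⊞∙⊞∙????
????⊞⊞∙⊞∙????

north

?????????????
?????????????
?????????????
?????????????
????⊞⊞∙⊞⊞????
????⊞⊞∙⊞⊞????
????⊞⊞⊚⊞⊞????
????⊞⊞∙⊞⊞????
????⊞⊞∙⊞⊞????
????⊞⊞∙⊞⊞????
????⊞⊞∙⊞⊞????
????⊞⊞∙⊞∙????
????⊞⊞∙⊞∙????

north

?????????????
?????????????
?????????????
?????????????
????⊞⊞∙⊞⊞????
????⊞⊞∙⊞⊞????
????⊞⊞⊚⊞⊞????
????⊞⊞∙⊞⊞????
????⊞⊞∙⊞⊞????
????⊞⊞∙⊞⊞????
????⊞⊞∙⊞⊞????
????⊞⊞∙⊞⊞????
????⊞⊞∙⊞∙????

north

?????????????
?????????????
?????????????
?????????????
????⊞⊞∙⊞⊞????
????⊞⊞∙⊞⊞????
????⊞⊞⊚⊞⊞????
????⊞⊞∙⊞⊞????
????⊞⊞∙⊞⊞????
????⊞⊞∙⊞⊞????
????⊞⊞∙⊞⊞????
????⊞⊞∙⊞⊞????
????⊞⊞∙⊞⊞????

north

?????????????
?????????????
?????????????
?????????????
????⊞⊞∙⊞⊞????
????⊞⊞∙⊞⊞????
????⊞⊞⊚⊞⊞????
????⊞⊞∙⊞⊞????
????⊞⊞∙⊞⊞????
????⊞⊞∙⊞⊞????
????⊞⊞∙⊞⊞????
????⊞⊞∙⊞⊞????
????⊞⊞∙⊞⊞????

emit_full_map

⊞⊞∙⊞⊞???
⊞⊞∙⊞⊞???
⊞⊞⊚⊞⊞???
⊞⊞∙⊞⊞???
⊞⊞∙⊞⊞???
⊞⊞∙⊞⊞???
⊞⊞∙⊞⊞???
⊞⊞∙⊞⊞???
⊞⊞∙⊞⊞???
⊞⊞∙⊞⊞???
⊞⊞∙⊞∙???
⊞⊞∙⊞∙???
⊞⊞∙⊞∙???
⊞⊞∙⊞∙???
⊞⊞∙⊞∙???
⊞⊞∙⊞⊞∙⊞∙
∙∙⊡⊞⊞∙⊞∙
∙∙∙∙∙∙⊞∙
∙∙∙⊞⊞⊞⊞∙
⊞⊞∙⊞⊞⊞⊞∙


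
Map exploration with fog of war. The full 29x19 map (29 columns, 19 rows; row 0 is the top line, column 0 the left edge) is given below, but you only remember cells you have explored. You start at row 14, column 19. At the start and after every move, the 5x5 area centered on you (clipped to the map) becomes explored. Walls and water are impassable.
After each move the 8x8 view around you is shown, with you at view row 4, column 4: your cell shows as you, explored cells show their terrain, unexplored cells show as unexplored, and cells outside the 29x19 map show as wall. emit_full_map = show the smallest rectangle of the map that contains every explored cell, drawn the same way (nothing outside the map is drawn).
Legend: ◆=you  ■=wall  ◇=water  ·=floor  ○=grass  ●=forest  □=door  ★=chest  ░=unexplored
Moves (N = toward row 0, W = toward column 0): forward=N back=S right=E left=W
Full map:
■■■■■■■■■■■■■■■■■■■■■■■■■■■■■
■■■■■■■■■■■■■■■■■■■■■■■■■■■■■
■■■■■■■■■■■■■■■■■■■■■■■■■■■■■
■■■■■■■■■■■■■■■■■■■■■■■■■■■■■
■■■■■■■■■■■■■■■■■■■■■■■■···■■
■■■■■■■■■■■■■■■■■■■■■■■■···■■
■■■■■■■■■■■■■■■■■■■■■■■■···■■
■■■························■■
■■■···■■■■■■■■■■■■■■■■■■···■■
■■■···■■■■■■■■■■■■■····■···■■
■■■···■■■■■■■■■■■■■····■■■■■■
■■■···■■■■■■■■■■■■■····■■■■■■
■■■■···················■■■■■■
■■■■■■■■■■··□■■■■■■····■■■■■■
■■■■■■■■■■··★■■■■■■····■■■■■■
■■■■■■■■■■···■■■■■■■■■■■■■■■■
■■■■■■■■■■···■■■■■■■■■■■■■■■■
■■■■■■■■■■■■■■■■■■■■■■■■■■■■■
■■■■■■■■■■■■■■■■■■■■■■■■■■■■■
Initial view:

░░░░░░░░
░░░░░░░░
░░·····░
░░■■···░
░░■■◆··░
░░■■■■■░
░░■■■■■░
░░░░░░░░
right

░░░░░░░░
░░░░░░░░
░······░
░■■····░
░■■·◆··░
░■■■■■■░
░■■■■■■░
░░░░░░░░

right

░░░░░░░░
░░░░░░░░
······■░
■■····■░
■■··◆·■░
■■■■■■■░
■■■■■■■░
░░░░░░░░

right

░░░░░░░░
░░░░░░░░
·····■■░
■····■■░
■···◆■■░
■■■■■■■░
■■■■■■■░
░░░░░░░░

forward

░░░░░░░░
░░░░░░░░
░░···■■░
·····■■░
■···◆■■░
■····■■░
■■■■■■■░
■■■■■■■░

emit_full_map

░░░···■■
······■■
■■···◆■■
■■····■■
■■■■■■■■
■■■■■■■■

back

░░░░░░░░
░░···■■░
·····■■░
■····■■░
■···◆■■░
■■■■■■■░
■■■■■■■░
░░░░░░░░

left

░░░░░░░░
░░░···■■
······■■
■■····■■
■■··◆·■■
■■■■■■■■
■■■■■■■■
░░░░░░░░

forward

░░░░░░░░
░░░░░░░░
░░····■■
······■■
■■··◆·■■
■■····■■
■■■■■■■■
■■■■■■■■

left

░░░░░░░░
░░░░░░░░
░░■····■
░······■
░■■·◆··■
░■■····■
░■■■■■■■
░■■■■■■■

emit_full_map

░■····■■
······■■
■■·◆··■■
■■····■■
■■■■■■■■
■■■■■■■■

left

░░░░░░░░
░░░░░░░░
░░■■····
░░······
░░■■◆···
░░■■····
░░■■■■■■
░░■■■■■■

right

░░░░░░░░
░░░░░░░░
░■■····■
░······■
░■■·◆··■
░■■····■
░■■■■■■■
░■■■■■■■

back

░░░░░░░░
░■■····■
░······■
░■■····■
░■■·◆··■
░■■■■■■■
░■■■■■■■
░░░░░░░░

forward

░░░░░░░░
░░░░░░░░
░■■····■
░······■
░■■·◆··■
░■■····■
░■■■■■■■
░■■■■■■■

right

░░░░░░░░
░░░░░░░░
■■····■■
······■■
■■··◆·■■
■■····■■
■■■■■■■■
■■■■■■■■

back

░░░░░░░░
■■····■■
······■■
■■····■■
■■··◆·■■
■■■■■■■■
■■■■■■■■
░░░░░░░░

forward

░░░░░░░░
░░░░░░░░
■■····■■
······■■
■■··◆·■■
■■····■■
■■■■■■■■
■■■■■■■■

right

░░░░░░░░
░░░░░░░░
■····■■░
·····■■░
■···◆■■░
■····■■░
■■■■■■■░
■■■■■■■░

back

░░░░░░░░
■····■■░
·····■■░
■····■■░
■···◆■■░
■■■■■■■░
■■■■■■■░
░░░░░░░░

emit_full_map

■■····■■
······■■
■■····■■
■■···◆■■
■■■■■■■■
■■■■■■■■

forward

░░░░░░░░
░░░░░░░░
■····■■░
·····■■░
■···◆■■░
■····■■░
■■■■■■■░
■■■■■■■░


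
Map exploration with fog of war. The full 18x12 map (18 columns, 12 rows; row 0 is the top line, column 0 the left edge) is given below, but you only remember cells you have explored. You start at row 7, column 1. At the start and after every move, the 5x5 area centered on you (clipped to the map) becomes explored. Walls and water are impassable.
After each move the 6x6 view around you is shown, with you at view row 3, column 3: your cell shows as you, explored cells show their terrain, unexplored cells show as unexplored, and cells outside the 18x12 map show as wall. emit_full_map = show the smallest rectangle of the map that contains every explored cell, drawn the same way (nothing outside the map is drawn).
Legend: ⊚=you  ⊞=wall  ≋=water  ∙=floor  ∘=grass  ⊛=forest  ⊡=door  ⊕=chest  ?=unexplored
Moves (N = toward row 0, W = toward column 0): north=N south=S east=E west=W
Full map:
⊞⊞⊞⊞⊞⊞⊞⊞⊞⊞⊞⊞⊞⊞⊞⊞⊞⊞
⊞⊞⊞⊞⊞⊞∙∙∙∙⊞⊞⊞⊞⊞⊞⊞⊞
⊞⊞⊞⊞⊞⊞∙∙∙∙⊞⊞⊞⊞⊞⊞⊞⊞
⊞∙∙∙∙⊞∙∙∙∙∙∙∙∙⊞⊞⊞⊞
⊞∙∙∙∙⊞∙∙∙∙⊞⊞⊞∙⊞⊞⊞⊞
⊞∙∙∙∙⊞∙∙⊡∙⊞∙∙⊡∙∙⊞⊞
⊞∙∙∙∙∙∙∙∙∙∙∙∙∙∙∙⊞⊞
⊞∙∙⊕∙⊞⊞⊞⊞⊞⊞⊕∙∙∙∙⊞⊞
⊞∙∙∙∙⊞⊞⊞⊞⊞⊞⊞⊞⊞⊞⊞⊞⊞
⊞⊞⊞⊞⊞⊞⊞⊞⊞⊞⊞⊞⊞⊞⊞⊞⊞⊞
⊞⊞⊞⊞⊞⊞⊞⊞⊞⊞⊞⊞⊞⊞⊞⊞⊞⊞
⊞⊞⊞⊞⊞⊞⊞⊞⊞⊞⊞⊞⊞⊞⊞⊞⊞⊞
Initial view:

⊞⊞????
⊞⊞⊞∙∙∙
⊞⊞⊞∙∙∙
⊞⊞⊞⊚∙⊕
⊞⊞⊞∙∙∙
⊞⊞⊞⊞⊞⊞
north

⊞⊞????
⊞⊞⊞∙∙∙
⊞⊞⊞∙∙∙
⊞⊞⊞⊚∙∙
⊞⊞⊞∙∙⊕
⊞⊞⊞∙∙∙

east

⊞?????
⊞⊞∙∙∙∙
⊞⊞∙∙∙∙
⊞⊞∙⊚∙∙
⊞⊞∙∙⊕∙
⊞⊞∙∙∙∙

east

??????
⊞∙∙∙∙⊞
⊞∙∙∙∙⊞
⊞∙∙⊚∙∙
⊞∙∙⊕∙⊞
⊞∙∙∙∙⊞

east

??????
∙∙∙∙⊞∙
∙∙∙∙⊞∙
∙∙∙⊚∙∙
∙∙⊕∙⊞⊞
∙∙∙∙⊞⊞

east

??????
∙∙∙⊞∙∙
∙∙∙⊞∙∙
∙∙∙⊚∙∙
∙⊕∙⊞⊞⊞
∙∙∙⊞⊞⊞

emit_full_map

⊞∙∙∙∙⊞∙∙
⊞∙∙∙∙⊞∙∙
⊞∙∙∙∙⊚∙∙
⊞∙∙⊕∙⊞⊞⊞
⊞∙∙∙∙⊞⊞⊞
⊞⊞⊞⊞????

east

??????
∙∙⊞∙∙∙
∙∙⊞∙∙⊡
∙∙∙⊚∙∙
⊕∙⊞⊞⊞⊞
∙∙⊞⊞⊞⊞

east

??????
∙⊞∙∙∙∙
∙⊞∙∙⊡∙
∙∙∙⊚∙∙
∙⊞⊞⊞⊞⊞
∙⊞⊞⊞⊞⊞

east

??????
⊞∙∙∙∙⊞
⊞∙∙⊡∙⊞
∙∙∙⊚∙∙
⊞⊞⊞⊞⊞⊞
⊞⊞⊞⊞⊞⊞

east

??????
∙∙∙∙⊞⊞
∙∙⊡∙⊞∙
∙∙∙⊚∙∙
⊞⊞⊞⊞⊞⊕
⊞⊞⊞⊞⊞⊞

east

??????
∙∙∙⊞⊞⊞
∙⊡∙⊞∙∙
∙∙∙⊚∙∙
⊞⊞⊞⊞⊕∙
⊞⊞⊞⊞⊞⊞

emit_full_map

⊞∙∙∙∙⊞∙∙∙∙⊞⊞⊞
⊞∙∙∙∙⊞∙∙⊡∙⊞∙∙
⊞∙∙∙∙∙∙∙∙∙⊚∙∙
⊞∙∙⊕∙⊞⊞⊞⊞⊞⊞⊕∙
⊞∙∙∙∙⊞⊞⊞⊞⊞⊞⊞⊞
⊞⊞⊞⊞?????????

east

??????
∙∙⊞⊞⊞∙
⊡∙⊞∙∙⊡
∙∙∙⊚∙∙
⊞⊞⊞⊕∙∙
⊞⊞⊞⊞⊞⊞

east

??????
∙⊞⊞⊞∙⊞
∙⊞∙∙⊡∙
∙∙∙⊚∙∙
⊞⊞⊕∙∙∙
⊞⊞⊞⊞⊞⊞

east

??????
⊞⊞⊞∙⊞⊞
⊞∙∙⊡∙∙
∙∙∙⊚∙∙
⊞⊕∙∙∙∙
⊞⊞⊞⊞⊞⊞

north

??????
?∙∙∙⊞⊞
⊞⊞⊞∙⊞⊞
⊞∙∙⊚∙∙
∙∙∙∙∙∙
⊞⊕∙∙∙∙

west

??????
?∙∙∙∙⊞
∙⊞⊞⊞∙⊞
∙⊞∙⊚⊡∙
∙∙∙∙∙∙
⊞⊞⊕∙∙∙

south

?∙∙∙∙⊞
∙⊞⊞⊞∙⊞
∙⊞∙∙⊡∙
∙∙∙⊚∙∙
⊞⊞⊕∙∙∙
⊞⊞⊞⊞⊞⊞

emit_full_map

??????????∙∙∙∙⊞⊞
⊞∙∙∙∙⊞∙∙∙∙⊞⊞⊞∙⊞⊞
⊞∙∙∙∙⊞∙∙⊡∙⊞∙∙⊡∙∙
⊞∙∙∙∙∙∙∙∙∙∙∙⊚∙∙∙
⊞∙∙⊕∙⊞⊞⊞⊞⊞⊞⊕∙∙∙∙
⊞∙∙∙∙⊞⊞⊞⊞⊞⊞⊞⊞⊞⊞⊞
⊞⊞⊞⊞????????????

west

??∙∙∙∙
∙∙⊞⊞⊞∙
⊡∙⊞∙∙⊡
∙∙∙⊚∙∙
⊞⊞⊞⊕∙∙
⊞⊞⊞⊞⊞⊞

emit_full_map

??????????∙∙∙∙⊞⊞
⊞∙∙∙∙⊞∙∙∙∙⊞⊞⊞∙⊞⊞
⊞∙∙∙∙⊞∙∙⊡∙⊞∙∙⊡∙∙
⊞∙∙∙∙∙∙∙∙∙∙⊚∙∙∙∙
⊞∙∙⊕∙⊞⊞⊞⊞⊞⊞⊕∙∙∙∙
⊞∙∙∙∙⊞⊞⊞⊞⊞⊞⊞⊞⊞⊞⊞
⊞⊞⊞⊞????????????


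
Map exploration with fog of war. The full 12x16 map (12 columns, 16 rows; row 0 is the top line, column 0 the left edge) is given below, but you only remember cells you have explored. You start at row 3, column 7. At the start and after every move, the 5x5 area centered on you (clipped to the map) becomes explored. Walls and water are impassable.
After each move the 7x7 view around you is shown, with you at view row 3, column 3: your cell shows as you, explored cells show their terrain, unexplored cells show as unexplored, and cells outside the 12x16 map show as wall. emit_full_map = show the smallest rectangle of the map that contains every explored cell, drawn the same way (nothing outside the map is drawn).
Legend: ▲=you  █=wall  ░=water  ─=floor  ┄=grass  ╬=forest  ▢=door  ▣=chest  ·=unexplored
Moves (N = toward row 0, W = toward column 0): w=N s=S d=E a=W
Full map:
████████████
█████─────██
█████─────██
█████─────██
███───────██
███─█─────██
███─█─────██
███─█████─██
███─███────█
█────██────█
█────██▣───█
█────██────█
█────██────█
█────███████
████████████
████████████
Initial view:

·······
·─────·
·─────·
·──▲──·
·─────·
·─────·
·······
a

·······
·█─────
·█─────
·█─▲───
·──────
·█─────
·······

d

·······
█─────·
█─────·
█──▲──·
──────·
█─────·
·······

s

█─────·
█─────·
█─────·
───▲──·
█─────·
·─────·
·······

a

·█─────
·█─────
·█─────
·──▲───
·█─────
·█─────
·······

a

··█────
·██────
·██────
·──▲───
·─█────
·─█────
·······

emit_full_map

·█─────
██─────
██─────
──▲────
─█─────
─█─────

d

·█─────
██─────
██─────
───▲───
─█─────
─█─────
·······

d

█─────·
█─────·
█─────·
───▲──·
█─────·
█─────·
·······

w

·······
█─────·
█─────·
█──▲──·
──────·
█─────·
█─────·

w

███████
·█████·
█─────·
█──▲──·
█─────·
──────·
█─────·

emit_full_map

··█████
·█─────
██──▲──
██─────
───────
─█─────
─█─────


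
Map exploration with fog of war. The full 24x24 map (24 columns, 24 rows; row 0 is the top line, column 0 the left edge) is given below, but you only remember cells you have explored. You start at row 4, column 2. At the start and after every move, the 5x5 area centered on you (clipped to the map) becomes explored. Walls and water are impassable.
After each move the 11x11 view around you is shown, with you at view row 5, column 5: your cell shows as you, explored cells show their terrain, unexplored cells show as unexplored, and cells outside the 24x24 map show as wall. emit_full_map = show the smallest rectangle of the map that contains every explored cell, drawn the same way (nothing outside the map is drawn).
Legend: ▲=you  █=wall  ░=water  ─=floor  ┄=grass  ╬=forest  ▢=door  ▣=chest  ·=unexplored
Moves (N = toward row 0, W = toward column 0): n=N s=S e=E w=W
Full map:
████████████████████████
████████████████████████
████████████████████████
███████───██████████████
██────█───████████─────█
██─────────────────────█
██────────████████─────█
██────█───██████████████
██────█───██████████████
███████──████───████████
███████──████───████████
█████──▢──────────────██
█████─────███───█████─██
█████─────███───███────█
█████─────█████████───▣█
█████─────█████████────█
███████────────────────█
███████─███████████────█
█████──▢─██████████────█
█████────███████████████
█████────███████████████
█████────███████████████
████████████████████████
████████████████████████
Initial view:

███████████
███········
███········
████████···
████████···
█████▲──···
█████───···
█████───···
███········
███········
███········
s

███········
███········
████████···
████████···
█████───···
█████▲──···
█████───···
█████───···
███········
███········
███········

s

███········
████████···
████████···
█████───···
█████───···
█████▲──···
█████───···
█████───···
███········
███········
███········

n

███········
███········
████████···
████████···
█████───···
█████▲──···
█████───···
█████───···
█████───···
███········
███········

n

███████████
███········
███········
████████···
████████···
█████▲──···
█████───···
█████───···
█████───···
█████───···
███········

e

███████████
██·········
██·········
████████···
████████···
████─▲──···
████────···
████────···
████───····
████───····
██·········

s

██·········
██·········
████████···
████████···
████────···
████─▲──···
████────···
████────···
████───····
██·········
██·········

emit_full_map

██████
██████
██────
██─▲──
██────
██────
██───·

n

███████████
██·········
██·········
████████···
████████···
████─▲──···
████────···
████────···
████────···
████───····
██·········

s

██·········
██·········
████████···
████████···
████────···
████─▲──···
████────···
████────···
████───····
██·········
██·········

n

███████████
██·········
██·········
████████···
████████···
████─▲──···
████────···
████────···
████────···
████───····
██·········

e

███████████
█··········
█··········
████████···
████████···
███──▲─█···
███─────···
███─────···
███────····
███───·····
█··········

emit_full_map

███████
███████
██──▲─█
██─────
██─────
██────·
██───··

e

███████████
···········
···········
████████···
███████─···
██───▲█─···
██──────···
██──────···
██────·····
██───······
···········

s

···········
···········
████████···
███████─···
██────█─···
██───▲──···
██──────···
██────█─···
██───······
···········
···········

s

···········
████████···
███████─···
██────█─···
██──────···
██───▲──···
██────█─···
██────█─···
···········
···········
···········

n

···········
···········
████████···
███████─···
██────█─···
██───▲──···
██──────···
██────█─···
██────█─···
···········
···········

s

···········
████████···
███████─···
██────█─···
██──────···
██───▲──···
██────█─···
██────█─···
···········
···········
···········

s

████████···
███████─···
██────█─···
██──────···
██──────···
██───▲█─···
██────█─···
···████─···
···········
···········
···········

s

███████─···
██────█─···
██──────···
██──────···
██────█─···
██───▲█─···
···████─···
···████─···
···········
···········
···········

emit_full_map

████████
███████─
██────█─
██──────
██──────
██────█─
██───▲█─
···████─
···████─

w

████████─··
███────█─··
███──────··
███──────··
███────█─··
███──▲─█─··
█··█████─··
█··█████─··
█··········
█··········
█··········

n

█████████··
████████─··
███────█─··
███──────··
███──────··
███──▲─█─··
███────█─··
█··█████─··
█··█████─··
█··········
█··········

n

█··········
█████████··
████████─··
███────█─··
███──────··
███──▲───··
███────█─··
███────█─··
█··█████─··
█··█████─··
█··········

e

···········
████████···
███████─···
██────█─···
██──────···
██───▲──···
██────█─···
██────█─···
··█████─···
··█████─···
···········

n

···········
···········
████████···
███████─···
██────█─···
██───▲──···
██──────···
██────█─···
██────█─···
··█████─···
··█████─···

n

███████████
···········
···········
████████···
███████─···
██───▲█─···
██──────···
██──────···
██────█─···
██────█─···
··█████─···

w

███████████
█··········
█··········
█████████··
████████─··
███──▲─█─··
███──────··
███──────··
███────█─··
███────█─··
█··█████─··

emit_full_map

████████
███████─
██──▲─█─
██──────
██──────
██────█─
██────█─
··█████─
··█████─

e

███████████
···········
···········
████████···
███████─···
██───▲█─···
██──────···
██──────···
██────█─···
██────█─···
··█████─···

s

···········
···········
████████···
███████─···
██────█─···
██───▲──···
██──────···
██────█─···
██────█─···
··█████─···
··█████─···

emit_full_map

████████
███████─
██────█─
██───▲──
██──────
██────█─
██────█─
··█████─
··█████─
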